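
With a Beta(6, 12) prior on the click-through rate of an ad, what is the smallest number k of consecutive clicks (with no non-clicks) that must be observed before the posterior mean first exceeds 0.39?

After k clicks and 0 non-clicks the posterior is Beta(6+k, 12), with mean (6+k)/(6+12+k).
Set (6+k)/(18+k) > 0.39 and solve: k > (0.39·18 − 6)/(1 − 0.39) = 1.672.
The smallest integer exceeding 1.672 is 2, and checking k=2: (8)/(20) = 0.4000 > 0.39.

k = 2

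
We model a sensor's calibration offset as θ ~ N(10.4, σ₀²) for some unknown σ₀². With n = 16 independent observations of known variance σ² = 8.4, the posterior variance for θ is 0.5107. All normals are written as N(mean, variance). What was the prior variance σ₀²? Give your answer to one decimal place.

For the Normal–Normal model with known σ², precisions add: τ_n = τ₀ + n/σ².
So 1/σ₀² = 1/0.5107 − 16/8.4 = 1.958097 − 1.904762 = 0.053335.
Hence σ₀² = 1/0.053335 ≈ 18.7.

σ₀² = 18.7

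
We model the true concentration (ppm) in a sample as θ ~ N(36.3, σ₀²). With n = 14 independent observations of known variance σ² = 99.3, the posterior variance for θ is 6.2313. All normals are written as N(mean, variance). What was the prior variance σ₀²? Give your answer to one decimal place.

σ₀² = 51.3

For the Normal–Normal model with known σ², precisions add: τ_n = τ₀ + n/σ².
So 1/σ₀² = 1/6.2313 − 14/99.3 = 0.160480 − 0.140987 = 0.019493.
Hence σ₀² = 1/0.019493 ≈ 51.3.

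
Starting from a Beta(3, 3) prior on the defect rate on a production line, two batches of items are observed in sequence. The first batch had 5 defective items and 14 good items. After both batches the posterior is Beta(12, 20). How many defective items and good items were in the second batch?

4 defective items and 3 good items

Because Beta–binomial updating is additive in the counts, the combined data contributed (α_post−α_prior, β_post−β_prior) successes and failures.
Total across both batches: 12−3=9 defective items, 20−3=17 good items.
Subtract the first batch: 9−5=4 defective items and 17−14=3 good items.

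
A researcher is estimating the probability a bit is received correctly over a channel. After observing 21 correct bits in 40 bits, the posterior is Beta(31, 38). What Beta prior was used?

Beta(10, 19)

A Beta(a, b) prior with s successes and f failures in binomial data gives a Beta(a+s, b+f) posterior.
So a = 31 − 21 = 10 and b = 38 − 19 = 19.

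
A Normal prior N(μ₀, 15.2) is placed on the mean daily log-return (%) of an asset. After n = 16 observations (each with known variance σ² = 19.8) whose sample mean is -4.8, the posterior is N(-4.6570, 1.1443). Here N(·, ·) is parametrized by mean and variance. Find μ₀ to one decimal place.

The posterior mean is a precision-weighted average: μ_n = (τ₀μ₀ + τ_data·x̄)/(τ₀+τ_data), with τ₀=1/σ₀² and τ_data=n/σ².
Here τ₀ = 1/15.2 = 0.065789 and τ_data = 16/19.8 = 0.808081, so τ_n = 0.873870.
Rearranging for μ₀: μ₀ = (μ_n·τ_n − τ_data·x̄)/τ₀ = (-4.6570·0.873870 − 0.808081·-4.8) / 0.065789 = -0.190824/0.065789 ≈ -2.9.

μ₀ = -2.9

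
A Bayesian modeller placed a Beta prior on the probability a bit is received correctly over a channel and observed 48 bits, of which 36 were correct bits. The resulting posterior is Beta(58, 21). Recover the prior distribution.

Beta(22, 9)

A Beta(a, b) prior with s successes and f failures in binomial data gives a Beta(a+s, b+f) posterior.
So a = 58 − 36 = 22 and b = 21 − 12 = 9.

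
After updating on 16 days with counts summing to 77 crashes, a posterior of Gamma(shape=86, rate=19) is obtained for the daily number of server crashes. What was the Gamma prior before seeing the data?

Gamma–Poisson conjugacy: posterior shape = α + Σxᵢ, posterior rate = β + n.
So α = 86 − 77 = 9 and β = 19 − 16 = 3.

Gamma(shape=9, rate=3)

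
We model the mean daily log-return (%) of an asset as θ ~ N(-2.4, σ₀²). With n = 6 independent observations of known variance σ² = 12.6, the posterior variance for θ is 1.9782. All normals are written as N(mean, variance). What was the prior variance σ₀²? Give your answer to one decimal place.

Posterior precision equals prior precision plus data precision: 1/σ_n² = 1/σ₀² + n/σ².
So 1/σ₀² = 1/1.9782 − 6/12.6 = 0.505510 − 0.476190 = 0.029320.
Hence σ₀² = 1/0.029320 ≈ 34.1.

σ₀² = 34.1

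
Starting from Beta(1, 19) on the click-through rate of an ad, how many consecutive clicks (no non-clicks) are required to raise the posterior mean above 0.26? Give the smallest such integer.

k = 6

After k clicks and 0 non-clicks the posterior is Beta(1+k, 19), with mean (1+k)/(1+19+k).
Set (1+k)/(20+k) > 0.26 and solve: k > (0.26·20 − 1)/(1 − 0.26) = 5.676.
The smallest integer exceeding 5.676 is 6.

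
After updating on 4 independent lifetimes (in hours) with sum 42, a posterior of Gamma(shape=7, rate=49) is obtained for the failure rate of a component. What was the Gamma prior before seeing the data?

For an exponential likelihood with a Gamma(α, β) prior on the rate, n observations with total T give posterior Gamma(α+n, β+T).
So α = 7 − 4 = 3 and β = 49 − 42 = 7.

Gamma(shape=3, rate=7)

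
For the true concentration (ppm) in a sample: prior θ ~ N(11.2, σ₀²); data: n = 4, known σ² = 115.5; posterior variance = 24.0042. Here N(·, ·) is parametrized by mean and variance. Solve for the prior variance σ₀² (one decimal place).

Posterior precision equals prior precision plus data precision: 1/σ_n² = 1/σ₀² + n/σ².
So 1/σ₀² = 1/24.0042 − 4/115.5 = 0.041659 − 0.034632 = 0.007027.
Hence σ₀² = 1/0.007027 ≈ 142.3.

σ₀² = 142.3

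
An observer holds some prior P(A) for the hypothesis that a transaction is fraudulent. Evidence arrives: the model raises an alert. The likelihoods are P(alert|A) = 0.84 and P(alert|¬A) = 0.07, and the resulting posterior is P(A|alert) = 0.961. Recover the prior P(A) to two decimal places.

P(A) = 0.67

In odds form, posterior odds = prior odds × likelihood ratio, so prior odds = posterior odds ÷ LR.
Posterior odds = 0.961/(1−0.961) = 24.6410. LR = 0.84/0.07 = 12.0000.
Prior odds = 24.6410/12.0000 = 2.0534, so P(A) = 2.0534/(1+2.0534) ≈ 0.67.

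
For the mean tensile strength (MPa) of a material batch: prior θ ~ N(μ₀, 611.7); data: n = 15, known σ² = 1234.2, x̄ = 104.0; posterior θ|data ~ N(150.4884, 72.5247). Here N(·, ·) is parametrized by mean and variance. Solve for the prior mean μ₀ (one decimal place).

μ₀ = 496.1

With known observation variance, the Normal–Normal posterior has precision τ_n = τ₀ + n/σ² and mean μ_n = (τ₀μ₀ + (n/σ²)x̄)/τ_n.
Here τ₀ = 1/611.7 = 0.001635 and τ_data = 15/1234.2 = 0.012154, so τ_n = 0.013789.
Rearranging for μ₀: μ₀ = (μ_n·τ_n − τ_data·x̄)/τ₀ = (150.4884·0.013789 − 0.012154·104.0) / 0.001635 = 0.811069/0.001635 ≈ 496.1.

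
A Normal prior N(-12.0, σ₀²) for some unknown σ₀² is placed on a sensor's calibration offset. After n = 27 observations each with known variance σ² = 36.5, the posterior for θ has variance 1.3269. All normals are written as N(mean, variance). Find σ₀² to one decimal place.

σ₀² = 71.9

Posterior precision equals prior precision plus data precision: 1/σ_n² = 1/σ₀² + n/σ².
So 1/σ₀² = 1/1.3269 − 27/36.5 = 0.753636 − 0.739726 = 0.013910.
Hence σ₀² = 1/0.013910 ≈ 71.9.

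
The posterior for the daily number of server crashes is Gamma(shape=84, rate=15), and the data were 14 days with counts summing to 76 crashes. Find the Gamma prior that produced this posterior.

Gamma–Poisson conjugacy: posterior shape = α + Σxᵢ, posterior rate = β + n.
So α = 84 − 76 = 8 and β = 15 − 14 = 1.

Gamma(shape=8, rate=1)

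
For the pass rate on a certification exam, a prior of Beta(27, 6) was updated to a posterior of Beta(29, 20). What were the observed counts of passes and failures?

Beta is conjugate to the binomial likelihood: posterior = Beta(a+s, b+f).
So s = 29 − 27 = 2 and f = 20 − 6 = 14.

2 passes and 14 failures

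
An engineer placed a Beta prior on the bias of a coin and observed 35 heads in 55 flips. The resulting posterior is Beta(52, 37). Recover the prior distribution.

Under Beta–binomial conjugacy the posterior parameters are (α+s, β+f).
So α = 52 − 35 = 17 and β = 37 − 20 = 17.

Beta(17, 17)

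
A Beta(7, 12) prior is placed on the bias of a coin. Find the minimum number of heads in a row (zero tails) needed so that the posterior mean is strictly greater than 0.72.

k = 24

After k heads and 0 tails the posterior is Beta(7+k, 12), with mean (7+k)/(7+12+k).
Set (7+k)/(19+k) > 0.72 and solve: k > (0.72·19 − 7)/(1 − 0.72) = 23.857.
The smallest integer exceeding 23.857 is 24, and checking k=24: (31)/(43) = 0.7209 > 0.72.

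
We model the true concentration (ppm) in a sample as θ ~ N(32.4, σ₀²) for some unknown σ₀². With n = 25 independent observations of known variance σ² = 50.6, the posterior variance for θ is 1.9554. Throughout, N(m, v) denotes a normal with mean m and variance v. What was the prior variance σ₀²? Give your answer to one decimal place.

σ₀² = 57.7

For the Normal–Normal model with known σ², precisions add: τ_n = τ₀ + n/σ².
So 1/σ₀² = 1/1.9554 − 25/50.6 = 0.511404 − 0.494071 = 0.017333.
Hence σ₀² = 1/0.017333 ≈ 57.7.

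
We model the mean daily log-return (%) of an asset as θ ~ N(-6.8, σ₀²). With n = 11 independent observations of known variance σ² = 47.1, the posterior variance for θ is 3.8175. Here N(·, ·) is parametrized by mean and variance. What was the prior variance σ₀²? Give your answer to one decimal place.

For the Normal–Normal model with known σ², precisions add: τ_n = τ₀ + n/σ².
So 1/σ₀² = 1/3.8175 − 11/47.1 = 0.261952 − 0.233546 = 0.028406.
Hence σ₀² = 1/0.028406 ≈ 35.2.

σ₀² = 35.2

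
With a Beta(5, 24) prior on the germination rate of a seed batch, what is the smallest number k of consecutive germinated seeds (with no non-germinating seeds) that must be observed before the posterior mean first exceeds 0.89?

After k germinated seeds and 0 non-germinating seeds the posterior is Beta(5+k, 24), with mean (5+k)/(5+24+k).
Set (5+k)/(29+k) > 0.89 and solve: k > (0.89·29 − 5)/(1 − 0.89) = 189.182.
The smallest integer exceeding 189.182 is 190, and checking k=190: (195)/(219) = 0.8904 > 0.89.

k = 190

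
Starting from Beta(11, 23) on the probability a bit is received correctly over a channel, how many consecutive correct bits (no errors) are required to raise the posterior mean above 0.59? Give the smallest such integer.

After k correct bits and 0 errors the posterior is Beta(11+k, 23), with mean (11+k)/(11+23+k).
Set (11+k)/(34+k) > 0.59 and solve: k > (0.59·34 − 11)/(1 − 0.59) = 22.098.
The smallest integer exceeding 22.098 is 23, and checking k=23: (34)/(57) = 0.5965 > 0.59.

k = 23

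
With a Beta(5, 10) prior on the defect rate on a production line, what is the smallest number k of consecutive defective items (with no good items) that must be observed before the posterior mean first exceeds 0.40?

After k defective items and 0 good items the posterior is Beta(5+k, 10), with mean (5+k)/(5+10+k).
Set (5+k)/(15+k) > 0.40 and solve: k > (0.40·15 − 5)/(1 − 0.40) = 1.667.
The smallest integer exceeding 1.667 is 2, and checking k=2: (7)/(17) = 0.4118 > 0.40.

k = 2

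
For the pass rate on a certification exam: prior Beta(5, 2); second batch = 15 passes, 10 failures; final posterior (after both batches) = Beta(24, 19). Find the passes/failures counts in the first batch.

Because Beta–binomial updating is additive in the counts, the combined data contributed (α_post−α_prior, β_post−β_prior) successes and failures.
Total across both batches: 24−5=19 passes, 19−2=17 failures.
Subtract the second batch: 19−15=4 passes and 17−10=7 failures.

4 passes and 7 failures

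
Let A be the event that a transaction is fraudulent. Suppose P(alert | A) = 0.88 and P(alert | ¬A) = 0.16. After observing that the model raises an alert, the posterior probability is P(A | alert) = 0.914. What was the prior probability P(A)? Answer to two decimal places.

In odds form, posterior odds = prior odds × likelihood ratio, so prior odds = posterior odds ÷ LR.
Posterior odds = 0.914/(1−0.914) = 10.6279. LR = 0.88/0.16 = 5.5000.
Prior odds = 10.6279/5.5000 = 1.9323, so P(A) = 1.9323/(1+1.9323) ≈ 0.66.

P(A) = 0.66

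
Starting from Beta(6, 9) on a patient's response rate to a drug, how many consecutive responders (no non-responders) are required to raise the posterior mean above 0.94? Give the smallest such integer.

k = 136

After k responders and 0 non-responders the posterior is Beta(6+k, 9), with mean (6+k)/(6+9+k).
Set (6+k)/(15+k) > 0.94 and solve: k > (0.94·15 − 6)/(1 − 0.94) = 135.000.
The smallest integer exceeding 135.000 is 136.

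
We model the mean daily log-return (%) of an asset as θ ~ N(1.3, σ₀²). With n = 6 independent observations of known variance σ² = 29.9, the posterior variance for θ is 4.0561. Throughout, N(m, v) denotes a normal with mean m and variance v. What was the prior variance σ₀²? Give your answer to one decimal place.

Posterior precision equals prior precision plus data precision: 1/σ_n² = 1/σ₀² + n/σ².
So 1/σ₀² = 1/4.0561 − 6/29.9 = 0.246542 − 0.200669 = 0.045873.
Hence σ₀² = 1/0.045873 ≈ 21.8.

σ₀² = 21.8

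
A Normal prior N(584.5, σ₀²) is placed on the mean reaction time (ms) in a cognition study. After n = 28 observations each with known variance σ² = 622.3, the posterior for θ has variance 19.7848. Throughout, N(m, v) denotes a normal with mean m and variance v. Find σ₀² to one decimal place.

Posterior precision equals prior precision plus data precision: 1/σ_n² = 1/σ₀² + n/σ².
So 1/σ₀² = 1/19.7848 − 28/622.3 = 0.050544 − 0.044994 = 0.005550.
Hence σ₀² = 1/0.005550 ≈ 180.2.

σ₀² = 180.2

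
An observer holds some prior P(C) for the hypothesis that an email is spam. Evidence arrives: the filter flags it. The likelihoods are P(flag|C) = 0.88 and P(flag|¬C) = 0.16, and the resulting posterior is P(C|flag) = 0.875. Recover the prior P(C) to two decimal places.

P(C) = 0.56

Bayes' rule in odds form gives O(C|E) = O(C)·[P(E|C)/P(E|¬C)], hence O(C) = O(C|E)/LR.
Posterior odds = 0.875/(1−0.875) = 7.0000. LR = 0.88/0.16 = 5.5000.
Prior odds = 7.0000/5.5000 = 1.2727, so P(C) = 1.2727/(1+1.2727) ≈ 0.56.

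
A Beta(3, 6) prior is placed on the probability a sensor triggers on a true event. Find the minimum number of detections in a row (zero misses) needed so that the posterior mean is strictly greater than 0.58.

k = 6

After k detections and 0 misses the posterior is Beta(3+k, 6), with mean (3+k)/(3+6+k).
Set (3+k)/(9+k) > 0.58 and solve: k > (0.58·9 − 3)/(1 − 0.58) = 5.286.
The smallest integer exceeding 5.286 is 6.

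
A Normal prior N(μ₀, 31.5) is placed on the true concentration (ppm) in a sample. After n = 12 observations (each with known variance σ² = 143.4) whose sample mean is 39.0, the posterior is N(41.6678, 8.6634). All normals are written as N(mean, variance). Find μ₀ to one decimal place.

μ₀ = 48.7

The posterior mean is a precision-weighted average: μ_n = (τ₀μ₀ + τ_data·x̄)/(τ₀+τ_data), with τ₀=1/σ₀² and τ_data=n/σ².
Here τ₀ = 1/31.5 = 0.031746 and τ_data = 12/143.4 = 0.083682, so τ_n = 0.115428.
Rearranging for μ₀: μ₀ = (μ_n·τ_n − τ_data·x̄)/τ₀ = (41.6678·0.115428 − 0.083682·39.0) / 0.031746 = 1.546033/0.031746 ≈ 48.7.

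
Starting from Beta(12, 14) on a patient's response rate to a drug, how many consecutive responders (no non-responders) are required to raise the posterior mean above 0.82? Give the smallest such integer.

After k responders and 0 non-responders the posterior is Beta(12+k, 14), with mean (12+k)/(12+14+k).
Set (12+k)/(26+k) > 0.82 and solve: k > (0.82·26 − 12)/(1 − 0.82) = 51.778.
The smallest integer exceeding 51.778 is 52, and checking k=52: (64)/(78) = 0.8205 > 0.82.

k = 52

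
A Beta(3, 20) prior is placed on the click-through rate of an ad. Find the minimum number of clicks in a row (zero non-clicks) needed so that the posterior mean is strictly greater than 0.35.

After k clicks and 0 non-clicks the posterior is Beta(3+k, 20), with mean (3+k)/(3+20+k).
Set (3+k)/(23+k) > 0.35 and solve: k > (0.35·23 − 3)/(1 − 0.35) = 7.769.
The smallest integer exceeding 7.769 is 8.

k = 8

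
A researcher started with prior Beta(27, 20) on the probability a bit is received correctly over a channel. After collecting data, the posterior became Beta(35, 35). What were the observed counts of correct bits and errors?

Beta is conjugate to the binomial likelihood: posterior = Beta(α+s, β+f).
Match parameters: s=35−27=8, f=35−20=15.

8 correct bits and 15 errors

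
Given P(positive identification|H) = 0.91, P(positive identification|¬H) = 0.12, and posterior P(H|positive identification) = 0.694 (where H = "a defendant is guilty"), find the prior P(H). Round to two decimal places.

In odds form, posterior odds = prior odds × likelihood ratio, so prior odds = posterior odds ÷ LR.
Posterior odds = 0.694/(1−0.694) = 2.2680. LR = 0.91/0.12 = 7.5833.
Prior odds = 2.2680/7.5833 = 0.2991, so P(H) = 0.2991/(1+0.2991) ≈ 0.23.

P(H) = 0.23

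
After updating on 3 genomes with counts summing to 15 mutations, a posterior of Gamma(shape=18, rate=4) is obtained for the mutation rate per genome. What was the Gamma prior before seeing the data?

Gamma–Poisson conjugacy: posterior shape = α + Σxᵢ, posterior rate = β + n.
So α = 18 − 15 = 3 and β = 4 − 3 = 1.

Gamma(shape=3, rate=1)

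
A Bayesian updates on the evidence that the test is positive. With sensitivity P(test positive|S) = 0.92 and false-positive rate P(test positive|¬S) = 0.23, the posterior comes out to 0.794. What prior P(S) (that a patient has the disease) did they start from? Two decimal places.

In odds form, posterior odds = prior odds × likelihood ratio, so prior odds = posterior odds ÷ LR.
Posterior odds = 0.794/(1−0.794) = 3.8544. LR = 0.92/0.23 = 4.0000.
Prior odds = 3.8544/4.0000 = 0.9636, so P(S) = 0.9636/(1+0.9636) ≈ 0.49.

P(S) = 0.49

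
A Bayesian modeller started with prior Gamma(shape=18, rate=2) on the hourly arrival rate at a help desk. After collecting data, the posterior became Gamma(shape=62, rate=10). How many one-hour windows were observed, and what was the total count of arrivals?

n = 8 one-hour windows with total 44 arrivals

Gamma–Poisson conjugacy: posterior shape = α + Σxᵢ, posterior rate = β + n.
Matching: Σxᵢ = 62 − 18 = 44 and n = 10 − 2 = 8.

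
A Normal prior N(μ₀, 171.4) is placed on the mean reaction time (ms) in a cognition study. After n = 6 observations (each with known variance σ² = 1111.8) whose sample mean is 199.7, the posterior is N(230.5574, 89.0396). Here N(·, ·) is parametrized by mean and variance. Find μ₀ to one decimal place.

μ₀ = 259.1

The posterior mean is a precision-weighted average: μ_n = (τ₀μ₀ + τ_data·x̄)/(τ₀+τ_data), with τ₀=1/σ₀² and τ_data=n/σ².
Here τ₀ = 1/171.4 = 0.005834 and τ_data = 6/1111.8 = 0.005397, so τ_n = 0.011231.
Rearranging for μ₀: μ₀ = (μ_n·τ_n − τ_data·x̄)/τ₀ = (230.5574·0.011231 − 0.005397·199.7) / 0.005834 = 1.511609/0.005834 ≈ 259.1.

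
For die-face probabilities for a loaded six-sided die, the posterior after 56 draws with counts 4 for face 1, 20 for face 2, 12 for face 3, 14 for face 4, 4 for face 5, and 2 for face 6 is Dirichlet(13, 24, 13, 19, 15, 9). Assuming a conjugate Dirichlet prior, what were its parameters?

Dirichlet(9, 4, 1, 5, 11, 7)

For a Dirichlet(α) prior with multinomial counts c, the posterior is Dirichlet(α + c) componentwise.
Subtract each count from the matching posterior parameter: 13−4=9, 24−20=4, 13−12=1, 19−14=5, 15−4=11, 9−2=7.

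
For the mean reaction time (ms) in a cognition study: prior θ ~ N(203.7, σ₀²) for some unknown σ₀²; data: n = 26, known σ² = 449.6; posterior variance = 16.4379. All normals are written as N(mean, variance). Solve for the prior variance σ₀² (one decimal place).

For the Normal–Normal model with known σ², precisions add: τ_n = τ₀ + n/σ².
So 1/σ₀² = 1/16.4379 − 26/449.6 = 0.060835 − 0.057829 = 0.003006.
Hence σ₀² = 1/0.003006 ≈ 332.7.

σ₀² = 332.7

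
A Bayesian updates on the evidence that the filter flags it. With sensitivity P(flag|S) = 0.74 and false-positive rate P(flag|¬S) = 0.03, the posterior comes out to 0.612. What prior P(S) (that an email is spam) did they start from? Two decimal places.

In odds form, posterior odds = prior odds × likelihood ratio, so prior odds = posterior odds ÷ LR.
Posterior odds = 0.612/(1−0.612) = 1.5773. LR = 0.74/0.03 = 24.6667.
Prior odds = 1.5773/24.6667 = 0.0639, so P(S) = 0.0639/(1+0.0639) ≈ 0.06.

P(S) = 0.06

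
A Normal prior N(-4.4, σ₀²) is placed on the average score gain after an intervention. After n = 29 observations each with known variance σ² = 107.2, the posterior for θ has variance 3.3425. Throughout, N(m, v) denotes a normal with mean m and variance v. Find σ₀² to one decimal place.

σ₀² = 34.9

Posterior precision equals prior precision plus data precision: 1/σ_n² = 1/σ₀² + n/σ².
So 1/σ₀² = 1/3.3425 − 29/107.2 = 0.299177 − 0.270522 = 0.028655.
Hence σ₀² = 1/0.028655 ≈ 34.9.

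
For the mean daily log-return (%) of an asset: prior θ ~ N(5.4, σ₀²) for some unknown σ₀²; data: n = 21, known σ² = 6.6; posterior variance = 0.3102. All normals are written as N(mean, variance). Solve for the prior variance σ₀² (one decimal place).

For the Normal–Normal model with known σ², precisions add: τ_n = τ₀ + n/σ².
So 1/σ₀² = 1/0.3102 − 21/6.6 = 3.223727 − 3.181818 = 0.041909.
Hence σ₀² = 1/0.041909 ≈ 23.9.

σ₀² = 23.9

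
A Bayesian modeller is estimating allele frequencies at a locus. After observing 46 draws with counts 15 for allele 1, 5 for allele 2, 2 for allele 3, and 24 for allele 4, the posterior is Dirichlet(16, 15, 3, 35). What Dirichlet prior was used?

Dirichlet(1, 10, 1, 11)

For a Dirichlet(α) prior with multinomial counts c, the posterior is Dirichlet(α + c) componentwise.
Subtract each count from the matching posterior parameter: 16−15=1, 15−5=10, 3−2=1, 35−24=11.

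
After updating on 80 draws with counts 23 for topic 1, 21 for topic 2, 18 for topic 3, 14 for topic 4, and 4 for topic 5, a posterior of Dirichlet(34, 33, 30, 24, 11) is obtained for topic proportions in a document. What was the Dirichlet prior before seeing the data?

For a Dirichlet(α) prior with multinomial counts c, the posterior is Dirichlet(α + c) componentwise.
Subtract each count from the matching posterior parameter: 34−23=11, 33−21=12, 30−18=12, 24−14=10, 11−4=7.

Dirichlet(11, 12, 12, 10, 7)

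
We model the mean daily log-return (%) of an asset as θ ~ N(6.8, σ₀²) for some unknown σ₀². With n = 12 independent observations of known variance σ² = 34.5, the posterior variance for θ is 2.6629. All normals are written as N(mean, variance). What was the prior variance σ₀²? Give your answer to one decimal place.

For the Normal–Normal model with known σ², precisions add: τ_n = τ₀ + n/σ².
So 1/σ₀² = 1/2.6629 − 12/34.5 = 0.375530 − 0.347826 = 0.027704.
Hence σ₀² = 1/0.027704 ≈ 36.1.

σ₀² = 36.1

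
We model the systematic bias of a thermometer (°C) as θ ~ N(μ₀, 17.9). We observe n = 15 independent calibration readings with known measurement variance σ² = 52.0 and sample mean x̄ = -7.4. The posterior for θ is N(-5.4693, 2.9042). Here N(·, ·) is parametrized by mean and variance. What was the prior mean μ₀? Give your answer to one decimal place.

μ₀ = 4.5

With known observation variance, the Normal–Normal posterior has precision τ_n = τ₀ + n/σ² and mean μ_n = (τ₀μ₀ + (n/σ²)x̄)/τ_n.
Here τ₀ = 1/17.9 = 0.055866 and τ_data = 15/52.0 = 0.288462, so τ_n = 0.344328.
Rearranging for μ₀: μ₀ = (μ_n·τ_n − τ_data·x̄)/τ₀ = (-5.4693·0.344328 − 0.288462·-7.4) / 0.055866 = 0.251386/0.055866 ≈ 4.5.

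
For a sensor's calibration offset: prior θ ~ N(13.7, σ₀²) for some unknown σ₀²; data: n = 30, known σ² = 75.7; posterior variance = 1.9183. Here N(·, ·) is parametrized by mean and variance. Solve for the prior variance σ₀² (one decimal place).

Posterior precision equals prior precision plus data precision: 1/σ_n² = 1/σ₀² + n/σ².
So 1/σ₀² = 1/1.9183 − 30/75.7 = 0.521295 − 0.396301 = 0.124994.
Hence σ₀² = 1/0.124994 ≈ 8.0.

σ₀² = 8.0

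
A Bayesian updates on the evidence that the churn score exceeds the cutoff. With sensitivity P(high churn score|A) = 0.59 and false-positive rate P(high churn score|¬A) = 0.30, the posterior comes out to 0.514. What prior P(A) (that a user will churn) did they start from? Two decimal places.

In odds form, posterior odds = prior odds × likelihood ratio, so prior odds = posterior odds ÷ LR.
Posterior odds = 0.514/(1−0.514) = 1.0576. LR = 0.59/0.30 = 1.9667.
Prior odds = 1.0576/1.9667 = 0.5378, so P(A) = 0.5378/(1+0.5378) ≈ 0.35.

P(A) = 0.35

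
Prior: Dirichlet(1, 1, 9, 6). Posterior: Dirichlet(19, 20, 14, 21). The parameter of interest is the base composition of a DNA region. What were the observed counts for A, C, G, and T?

For a Dirichlet(α) prior with multinomial counts c, the posterior is Dirichlet(α + c) componentwise.
Counts are posterior − prior componentwise: 19−1=18, 20−1=19, 14−9=5, 21−6=15.

counts (18, 19, 5, 15)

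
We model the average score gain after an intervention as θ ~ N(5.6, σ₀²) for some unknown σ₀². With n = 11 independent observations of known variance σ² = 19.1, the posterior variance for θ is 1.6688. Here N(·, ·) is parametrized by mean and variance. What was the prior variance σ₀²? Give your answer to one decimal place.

For the Normal–Normal model with known σ², precisions add: τ_n = τ₀ + n/σ².
So 1/σ₀² = 1/1.6688 − 11/19.1 = 0.599233 − 0.575916 = 0.023317.
Hence σ₀² = 1/0.023317 ≈ 42.9.

σ₀² = 42.9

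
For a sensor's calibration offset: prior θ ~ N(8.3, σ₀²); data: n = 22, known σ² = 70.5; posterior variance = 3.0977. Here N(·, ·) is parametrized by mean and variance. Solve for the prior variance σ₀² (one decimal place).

σ₀² = 92.9

Posterior precision equals prior precision plus data precision: 1/σ_n² = 1/σ₀² + n/σ².
So 1/σ₀² = 1/3.0977 − 22/70.5 = 0.322820 − 0.312057 = 0.010763.
Hence σ₀² = 1/0.010763 ≈ 92.9.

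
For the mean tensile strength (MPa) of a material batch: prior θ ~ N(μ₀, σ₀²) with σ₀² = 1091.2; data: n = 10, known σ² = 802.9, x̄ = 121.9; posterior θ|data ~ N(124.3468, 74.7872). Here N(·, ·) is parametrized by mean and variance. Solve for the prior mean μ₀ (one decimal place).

μ₀ = 157.6

The posterior mean is a precision-weighted average: μ_n = (τ₀μ₀ + τ_data·x̄)/(τ₀+τ_data), with τ₀=1/σ₀² and τ_data=n/σ².
Here τ₀ = 1/1091.2 = 0.000916 and τ_data = 10/802.9 = 0.012455, so τ_n = 0.013371.
Rearranging for μ₀: μ₀ = (μ_n·τ_n − τ_data·x̄)/τ₀ = (124.3468·0.013371 − 0.012455·121.9) / 0.000916 = 0.144377/0.000916 ≈ 157.6.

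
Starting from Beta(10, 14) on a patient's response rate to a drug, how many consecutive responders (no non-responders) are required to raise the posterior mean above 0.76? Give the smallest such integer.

k = 35

After k responders and 0 non-responders the posterior is Beta(10+k, 14), with mean (10+k)/(10+14+k).
Set (10+k)/(24+k) > 0.76 and solve: k > (0.76·24 − 10)/(1 − 0.76) = 34.333.
The smallest integer exceeding 34.333 is 35.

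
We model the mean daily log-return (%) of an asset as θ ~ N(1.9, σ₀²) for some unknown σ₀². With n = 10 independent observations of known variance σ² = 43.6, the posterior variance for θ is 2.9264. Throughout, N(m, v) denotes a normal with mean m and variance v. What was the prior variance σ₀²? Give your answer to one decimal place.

For the Normal–Normal model with known σ², precisions add: τ_n = τ₀ + n/σ².
So 1/σ₀² = 1/2.9264 − 10/43.6 = 0.341717 − 0.229358 = 0.112359.
Hence σ₀² = 1/0.112359 ≈ 8.9.

σ₀² = 8.9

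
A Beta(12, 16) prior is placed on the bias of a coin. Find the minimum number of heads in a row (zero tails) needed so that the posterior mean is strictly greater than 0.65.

k = 18

After k heads and 0 tails the posterior is Beta(12+k, 16), with mean (12+k)/(12+16+k).
Set (12+k)/(28+k) > 0.65 and solve: k > (0.65·28 − 12)/(1 − 0.65) = 17.714.
The smallest integer exceeding 17.714 is 18, and checking k=18: (30)/(46) = 0.6522 > 0.65.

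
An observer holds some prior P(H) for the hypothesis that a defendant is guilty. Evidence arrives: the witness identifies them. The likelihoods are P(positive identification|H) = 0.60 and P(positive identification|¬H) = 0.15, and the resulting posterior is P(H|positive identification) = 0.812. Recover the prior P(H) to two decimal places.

P(H) = 0.52

In odds form, posterior odds = prior odds × likelihood ratio, so prior odds = posterior odds ÷ LR.
Posterior odds = 0.812/(1−0.812) = 4.3191. LR = 0.60/0.15 = 4.0000.
Prior odds = 4.3191/4.0000 = 1.0798, so P(H) = 1.0798/(1+1.0798) ≈ 0.52.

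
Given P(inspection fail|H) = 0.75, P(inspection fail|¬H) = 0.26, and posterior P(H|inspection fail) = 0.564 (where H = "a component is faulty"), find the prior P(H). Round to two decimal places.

P(H) = 0.31

Bayes' rule in odds form gives O(H|E) = O(H)·[P(E|H)/P(E|¬H)], hence O(H) = O(H|E)/LR.
Posterior odds = 0.564/(1−0.564) = 1.2936. LR = 0.75/0.26 = 2.8846.
Prior odds = 1.2936/2.8846 = 0.4485, so P(H) = 0.4485/(1+0.4485) ≈ 0.31.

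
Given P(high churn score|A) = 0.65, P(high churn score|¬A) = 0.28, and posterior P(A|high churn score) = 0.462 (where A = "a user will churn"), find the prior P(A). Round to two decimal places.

P(A) = 0.27

In odds form, posterior odds = prior odds × likelihood ratio, so prior odds = posterior odds ÷ LR.
Posterior odds = 0.462/(1−0.462) = 0.8587. LR = 0.65/0.28 = 2.3214.
Prior odds = 0.8587/2.3214 = 0.3699, so P(A) = 0.3699/(1+0.3699) ≈ 0.27.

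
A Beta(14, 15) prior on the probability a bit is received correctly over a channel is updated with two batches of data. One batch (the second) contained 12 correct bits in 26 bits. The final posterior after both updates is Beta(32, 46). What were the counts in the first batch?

6 correct bits and 17 errors

Because Beta–binomial updating is additive in the counts, the combined data contributed (α_post−α_prior, β_post−β_prior) successes and failures.
Total across both batches: 32−14=18 correct bits, 46−15=31 errors.
Subtract the second batch: 18−12=6 correct bits and 31−14=17 errors.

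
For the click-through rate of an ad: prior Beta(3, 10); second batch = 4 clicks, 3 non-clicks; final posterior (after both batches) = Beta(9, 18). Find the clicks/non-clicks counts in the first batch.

2 clicks and 5 non-clicks

Sequential conjugate updates are equivalent to a single update on the pooled data, so total successes = posterior α − prior α and total failures = posterior β − prior β.
Total across both batches: 9−3=6 clicks, 18−10=8 non-clicks.
Subtract the second batch: 6−4=2 clicks and 8−3=5 non-clicks.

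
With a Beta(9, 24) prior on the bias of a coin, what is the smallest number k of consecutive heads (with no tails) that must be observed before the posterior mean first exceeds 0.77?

After k heads and 0 tails the posterior is Beta(9+k, 24), with mean (9+k)/(9+24+k).
Set (9+k)/(33+k) > 0.77 and solve: k > (0.77·33 − 9)/(1 − 0.77) = 71.348.
The smallest integer exceeding 71.348 is 72.

k = 72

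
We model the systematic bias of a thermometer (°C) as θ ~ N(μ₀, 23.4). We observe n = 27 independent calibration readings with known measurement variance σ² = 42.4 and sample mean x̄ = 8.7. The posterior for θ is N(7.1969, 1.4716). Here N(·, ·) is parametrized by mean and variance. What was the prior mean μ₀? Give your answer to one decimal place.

μ₀ = -15.2

The posterior mean is a precision-weighted average: μ_n = (τ₀μ₀ + τ_data·x̄)/(τ₀+τ_data), with τ₀=1/σ₀² and τ_data=n/σ².
Here τ₀ = 1/23.4 = 0.042735 and τ_data = 27/42.4 = 0.636792, so τ_n = 0.679527.
Rearranging for μ₀: μ₀ = (μ_n·τ_n − τ_data·x̄)/τ₀ = (7.1969·0.679527 − 0.636792·8.7) / 0.042735 = -0.649603/0.042735 ≈ -15.2.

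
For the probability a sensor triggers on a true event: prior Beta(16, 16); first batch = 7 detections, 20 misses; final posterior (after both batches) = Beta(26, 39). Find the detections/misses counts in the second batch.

3 detections and 3 misses

Sequential conjugate updates are equivalent to a single update on the pooled data, so total successes = posterior α − prior α and total failures = posterior β − prior β.
Total across both batches: 26−16=10 detections, 39−16=23 misses.
Subtract the first batch: 10−7=3 detections and 23−20=3 misses.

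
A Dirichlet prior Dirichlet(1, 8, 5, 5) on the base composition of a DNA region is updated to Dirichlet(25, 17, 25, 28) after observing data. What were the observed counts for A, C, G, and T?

counts (24, 9, 20, 23)

For a Dirichlet(α) prior with multinomial counts c, the posterior is Dirichlet(α + c) componentwise.
Counts are posterior − prior componentwise: 25−1=24, 17−8=9, 25−5=20, 28−5=23.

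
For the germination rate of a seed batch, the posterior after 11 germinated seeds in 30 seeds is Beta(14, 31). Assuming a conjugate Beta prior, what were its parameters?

Beta(3, 12)

A Beta(α, β) prior with s successes and f failures in binomial data gives a Beta(α+s, β+f) posterior.
Subtract the data counts: 14−11=3, 31−19=12.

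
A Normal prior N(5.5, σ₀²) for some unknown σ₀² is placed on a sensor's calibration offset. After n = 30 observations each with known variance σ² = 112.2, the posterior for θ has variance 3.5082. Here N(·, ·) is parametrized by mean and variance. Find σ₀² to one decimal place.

Posterior precision equals prior precision plus data precision: 1/σ_n² = 1/σ₀² + n/σ².
So 1/σ₀² = 1/3.5082 − 30/112.2 = 0.285046 − 0.267380 = 0.017666.
Hence σ₀² = 1/0.017666 ≈ 56.6.

σ₀² = 56.6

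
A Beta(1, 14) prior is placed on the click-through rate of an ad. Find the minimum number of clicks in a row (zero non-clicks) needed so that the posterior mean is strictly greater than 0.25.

k = 4

After k clicks and 0 non-clicks the posterior is Beta(1+k, 14), with mean (1+k)/(1+14+k).
Set (1+k)/(15+k) > 0.25 and solve: k > (0.25·15 − 1)/(1 − 0.25) = 3.667.
The smallest integer exceeding 3.667 is 4.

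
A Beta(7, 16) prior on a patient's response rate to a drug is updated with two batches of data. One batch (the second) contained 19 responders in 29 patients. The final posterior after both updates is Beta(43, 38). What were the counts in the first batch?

17 responders and 12 non-responders

Sequential conjugate updates are equivalent to a single update on the pooled data, so total successes = posterior α − prior α and total failures = posterior β − prior β.
Total across both batches: 43−7=36 responders, 38−16=22 non-responders.
Subtract the second batch: 36−19=17 responders and 22−10=12 non-responders.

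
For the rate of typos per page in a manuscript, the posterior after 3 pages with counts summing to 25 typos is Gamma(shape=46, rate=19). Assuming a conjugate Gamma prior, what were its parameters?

Gamma(shape=21, rate=16)

Gamma–Poisson conjugacy: posterior shape = α + Σxᵢ, posterior rate = β + n.
So α = 46 − 25 = 21 and β = 19 − 3 = 16.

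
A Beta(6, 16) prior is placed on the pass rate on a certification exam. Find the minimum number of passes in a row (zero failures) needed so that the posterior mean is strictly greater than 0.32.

After k passes and 0 failures the posterior is Beta(6+k, 16), with mean (6+k)/(6+16+k).
Set (6+k)/(22+k) > 0.32 and solve: k > (0.32·22 − 6)/(1 − 0.32) = 1.529.
The smallest integer exceeding 1.529 is 2, and checking k=2: (8)/(24) = 0.3333 > 0.32.

k = 2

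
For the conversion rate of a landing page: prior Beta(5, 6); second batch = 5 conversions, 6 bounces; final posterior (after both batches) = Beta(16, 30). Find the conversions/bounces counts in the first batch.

Sequential conjugate updates are equivalent to a single update on the pooled data, so total successes = posterior α − prior α and total failures = posterior β − prior β.
Total across both batches: 16−5=11 conversions, 30−6=24 bounces.
Subtract the second batch: 11−5=6 conversions and 24−6=18 bounces.

6 conversions and 18 bounces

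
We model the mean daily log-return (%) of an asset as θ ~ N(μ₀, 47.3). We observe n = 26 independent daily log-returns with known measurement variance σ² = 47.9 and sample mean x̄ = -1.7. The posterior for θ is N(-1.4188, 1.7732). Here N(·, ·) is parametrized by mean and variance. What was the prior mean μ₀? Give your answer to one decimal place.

μ₀ = 5.8

The posterior mean is a precision-weighted average: μ_n = (τ₀μ₀ + τ_data·x̄)/(τ₀+τ_data), with τ₀=1/σ₀² and τ_data=n/σ².
Here τ₀ = 1/47.3 = 0.021142 and τ_data = 26/47.9 = 0.542797, so τ_n = 0.563939.
Rearranging for μ₀: μ₀ = (μ_n·τ_n − τ_data·x̄)/τ₀ = (-1.4188·0.563939 − 0.542797·-1.7) / 0.021142 = 0.122638/0.021142 ≈ 5.8.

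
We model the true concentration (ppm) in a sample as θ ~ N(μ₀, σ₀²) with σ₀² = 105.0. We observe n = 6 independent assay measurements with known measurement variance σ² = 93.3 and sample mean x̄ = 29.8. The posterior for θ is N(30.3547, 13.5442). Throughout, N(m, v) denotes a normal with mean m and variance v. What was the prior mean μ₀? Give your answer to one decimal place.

The posterior mean is a precision-weighted average: μ_n = (τ₀μ₀ + τ_data·x̄)/(τ₀+τ_data), with τ₀=1/σ₀² and τ_data=n/σ².
Here τ₀ = 1/105.0 = 0.009524 and τ_data = 6/93.3 = 0.064309, so τ_n = 0.073833.
Rearranging for μ₀: μ₀ = (μ_n·τ_n − τ_data·x̄)/τ₀ = (30.3547·0.073833 − 0.064309·29.8) / 0.009524 = 0.324770/0.009524 ≈ 34.1.

μ₀ = 34.1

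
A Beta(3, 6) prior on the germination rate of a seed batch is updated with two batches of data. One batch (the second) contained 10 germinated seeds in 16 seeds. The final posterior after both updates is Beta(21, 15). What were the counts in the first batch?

Sequential conjugate updates are equivalent to a single update on the pooled data, so total successes = posterior α − prior α and total failures = posterior β − prior β.
Total across both batches: 21−3=18 germinated seeds, 15−6=9 non-germinating seeds.
Subtract the second batch: 18−10=8 germinated seeds and 9−6=3 non-germinating seeds.

8 germinated seeds and 3 non-germinating seeds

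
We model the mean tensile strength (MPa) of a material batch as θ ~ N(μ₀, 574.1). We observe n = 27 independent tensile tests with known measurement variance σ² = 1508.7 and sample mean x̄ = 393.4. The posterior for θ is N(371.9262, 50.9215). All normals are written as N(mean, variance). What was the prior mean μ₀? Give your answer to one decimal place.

With known observation variance, the Normal–Normal posterior has precision τ_n = τ₀ + n/σ² and mean μ_n = (τ₀μ₀ + (n/σ²)x̄)/τ_n.
Here τ₀ = 1/574.1 = 0.001742 and τ_data = 27/1508.7 = 0.017896, so τ_n = 0.019638.
Rearranging for μ₀: μ₀ = (μ_n·τ_n − τ_data·x̄)/τ₀ = (371.9262·0.019638 − 0.017896·393.4) / 0.001742 = 0.263600/0.001742 ≈ 151.3.

μ₀ = 151.3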